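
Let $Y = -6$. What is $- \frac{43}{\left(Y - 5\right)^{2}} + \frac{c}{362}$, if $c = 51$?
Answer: $- \frac{9395}{43802} \approx -0.21449$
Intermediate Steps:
$- \frac{43}{\left(Y - 5\right)^{2}} + \frac{c}{362} = - \frac{43}{\left(-6 - 5\right)^{2}} + \frac{51}{362} = - \frac{43}{\left(-11\right)^{2}} + 51 \cdot \frac{1}{362} = - \frac{43}{121} + \frac{51}{362} = - \frac{9395}{43802}$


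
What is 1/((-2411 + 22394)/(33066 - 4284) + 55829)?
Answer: 9594/535630087 ≈ 1.7912e-5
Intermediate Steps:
1/((-2411 + 22394)/(33066 - 4284) + 55829) = 1/(19983/28782 + 55829) = 1/(19983*(1/28782) + 55829) = 1/(6661/9594 + 55829) = 1/(535630087/9594) = 9594/535630087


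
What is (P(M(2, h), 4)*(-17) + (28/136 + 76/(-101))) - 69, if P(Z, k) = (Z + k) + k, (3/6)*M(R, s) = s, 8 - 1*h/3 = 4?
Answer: -2106919/3434 ≈ -613.55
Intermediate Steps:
h = 12 (h = 24 - 3*4 = 24 - 12 = 12)
M(R, s) = 2*s
P(Z, k) = Z + 2*k
(P(M(2, h), 4)*(-17) + (28/136 + 76/(-101))) - 69 = ((2*12 + 2*4)*(-17) + (28/136 + 76/(-101))) - 69 = ((24 + 8)*(-17) + (28*(1/136) + 76*(-1/101))) - 69 = (32*(-17) + (7/34 - 76/101)) - 69 = (-544 - 1877/3434) - 69 = -1869973/3434 - 69 = -2106919/3434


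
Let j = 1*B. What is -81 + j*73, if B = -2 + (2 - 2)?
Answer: -227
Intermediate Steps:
B = -2 (B = -2 + 0 = -2)
j = -2 (j = 1*(-2) = -2)
-81 + j*73 = -81 - 2*73 = -81 - 146 = -227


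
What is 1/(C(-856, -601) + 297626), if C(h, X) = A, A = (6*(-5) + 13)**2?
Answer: 1/297915 ≈ 3.3567e-6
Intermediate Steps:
A = 289 (A = (-30 + 13)**2 = (-17)**2 = 289)
C(h, X) = 289
1/(C(-856, -601) + 297626) = 1/(289 + 297626) = 1/297915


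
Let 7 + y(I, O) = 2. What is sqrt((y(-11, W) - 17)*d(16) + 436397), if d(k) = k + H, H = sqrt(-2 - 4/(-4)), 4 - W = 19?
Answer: sqrt(436045 - 22*I) ≈ 660.34 - 0.017*I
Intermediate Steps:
W = -15 (W = 4 - 1*19 = 4 - 19 = -15)
y(I, O) = -5 (y(I, O) = -7 + 2 = -5)
H = I (H = sqrt(-2 - 4*(-1/4)) = sqrt(-2 + 1) = sqrt(-1) = I ≈ 1.0*I)
d(k) = I + k (d(k) = k + I = I + k)
sqrt((y(-11, W) - 17)*d(16) + 436397) = sqrt((-5 - 17)*(I + 16) + 436397) = sqrt(-22*(16 + I) + 436397) = sqrt((-352 - 22*I) + 436397) = sqrt(436045 - 22*I)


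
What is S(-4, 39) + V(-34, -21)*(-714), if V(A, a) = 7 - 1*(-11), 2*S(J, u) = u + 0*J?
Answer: -25665/2 ≈ -12833.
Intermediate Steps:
S(J, u) = u/2 (S(J, u) = (u + 0*J)/2 = (u + 0)/2 = u/2)
V(A, a) = 18 (V(A, a) = 7 + 11 = 18)
S(-4, 39) + V(-34, -21)*(-714) = (½)*39 + 18*(-714) = 39/2 - 12852 = -25665/2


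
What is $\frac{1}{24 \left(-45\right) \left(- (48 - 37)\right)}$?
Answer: $\frac{1}{11880} \approx 8.4175 \cdot 10^{-5}$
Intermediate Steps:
$\frac{1}{24 \left(-45\right) \left(- (48 - 37)\right)} = \frac{1}{\left(-1080\right) \left(\left(-1\right) 11\right)} = \frac{1}{\left(-1080\right) \left(-11\right)} = \frac{1}{11880}$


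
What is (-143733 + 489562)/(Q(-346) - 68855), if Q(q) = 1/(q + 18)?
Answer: -10311992/2053131 ≈ -5.0226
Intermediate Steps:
Q(q) = 1/(18 + q)
(-143733 + 489562)/(Q(-346) - 68855) = (-143733 + 489562)/(1/(18 - 346) - 68855) = 345829/(1/(-328) - 68855) = 345829/(-1/328 - 68855) = 345829/(-22584441/328) = 345829*(-328/22584441) = -10311992/2053131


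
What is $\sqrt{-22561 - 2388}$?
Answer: $i \sqrt{24949} \approx 157.95 i$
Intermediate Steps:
$\sqrt{-22561 - 2388} = \sqrt{-24949} = i \sqrt{24949}$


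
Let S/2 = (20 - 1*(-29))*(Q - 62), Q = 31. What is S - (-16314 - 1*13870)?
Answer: 27146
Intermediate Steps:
S = -3038 (S = 2*((20 - 1*(-29))*(31 - 62)) = 2*((20 + 29)*(-31)) = 2*(49*(-31)) = 2*(-1519) = -3038)
S - (-16314 - 1*13870) = -3038 - (-16314 - 1*13870) = -3038 - (-16314 - 13870) = -3038 - 1*(-30184) = -3038 + 30184 = 27146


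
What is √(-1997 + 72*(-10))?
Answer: I*√2717 ≈ 52.125*I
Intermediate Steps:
√(-1997 + 72*(-10)) = √(-1997 - 720) = √(-2717) = I*√2717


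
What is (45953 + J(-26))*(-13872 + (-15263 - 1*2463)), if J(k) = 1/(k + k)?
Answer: -37752579445/26 ≈ -1.4520e+9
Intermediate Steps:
J(k) = 1/(2*k)
(45953 + J(-26))*(-13872 + (-15263 - 1*2463)) = (45953 + (½)/(-26))*(-13872 + (-15263 - 1*2463)) = (45953 + (½)*(-1/26))*(-13872 + (-15263 - 2463)) = (45953 - 1/52)*(-13872 - 17726) = (2389555/52)*(-31598) = -37752579445/26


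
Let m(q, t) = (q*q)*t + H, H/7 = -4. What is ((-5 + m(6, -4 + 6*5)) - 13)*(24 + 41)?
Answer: 57850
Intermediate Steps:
H = -28 (H = 7*(-4) = -28)
m(q, t) = -28 + t*q² (m(q, t) = (q*q)*t - 28 = q²*t - 28 = t*q² - 28 = -28 + t*q²)
((-5 + m(6, -4 + 6*5)) - 13)*(24 + 41) = ((-5 + (-28 + (-4 + 6*5)*6²)) - 13)*(24 + 41) = ((-5 + (-28 + (-4 + 30)*36)) - 13)*65 = ((-5 + (-28 + 26*36)) - 13)*65 = ((-5 + (-28 + 936)) - 13)*65 = ((-5 + 908) - 13)*65 = (903 - 13)*65 = 890*65 = 57850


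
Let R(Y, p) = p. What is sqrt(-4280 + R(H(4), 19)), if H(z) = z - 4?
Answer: I*sqrt(4261) ≈ 65.276*I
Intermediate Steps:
H(z) = -4 + z
sqrt(-4280 + R(H(4), 19)) = sqrt(-4280 + 19) = sqrt(-4261) = I*sqrt(4261)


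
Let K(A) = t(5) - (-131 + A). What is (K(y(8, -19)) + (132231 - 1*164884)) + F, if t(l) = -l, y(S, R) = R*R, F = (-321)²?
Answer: 70153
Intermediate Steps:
F = 103041
y(S, R) = R²
K(A) = 126 - A (K(A) = -1*5 - (-131 + A) = -5 + (131 - A) = 126 - A)
(K(y(8, -19)) + (132231 - 1*164884)) + F = ((126 - 1*(-19)²) + (132231 - 1*164884)) + 103041 = ((126 - 1*361) + (132231 - 164884)) + 103041 = ((126 - 361) - 32653) + 103041 = (-235 - 32653) + 103041 = -32888 + 103041 = 70153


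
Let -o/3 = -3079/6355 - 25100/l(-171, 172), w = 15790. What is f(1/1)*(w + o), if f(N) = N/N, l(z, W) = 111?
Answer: 3872633919/235135 ≈ 16470.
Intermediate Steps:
o = 159852269/235135 (o = -3*(-3079/6355 - 25100/111) = -3*(-159852269/705405) = 159852269/235135 ≈ 679.83)
f(N) = 1
f(1/1)*(w + o) = 1*(15790 + 159852269/235135) = 1*(3872633919/235135) = 3872633919/235135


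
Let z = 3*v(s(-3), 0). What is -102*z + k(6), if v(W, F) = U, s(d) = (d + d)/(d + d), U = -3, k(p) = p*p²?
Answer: 1134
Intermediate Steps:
k(p) = p³
s(d) = 1 (s(d) = (2*d)/((2*d)) = (2*d)*(1/(2*d)) = 1)
v(W, F) = -3
z = -9 (z = 3*(-3) = -9)
-102*z + k(6) = -102*(-9) + 6³ = 918 + 216 = 1134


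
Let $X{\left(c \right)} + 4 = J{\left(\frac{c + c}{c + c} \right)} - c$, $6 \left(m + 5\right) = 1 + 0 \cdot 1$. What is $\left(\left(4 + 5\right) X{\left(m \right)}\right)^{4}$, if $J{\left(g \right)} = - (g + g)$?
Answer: $\frac{194481}{16} \approx 12155.0$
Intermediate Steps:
$m = - \frac{29}{6}$ ($m = -5 + \frac{1 + 0 \cdot 1}{6} = -5 + \frac{1 + 0}{6} = -5 + \frac{1}{6} \cdot 1 = -5 + \frac{1}{6} = - \frac{29}{6} \approx -4.8333$)
$J{\left(g \right)} = - 2 g$
$X{\left(c \right)} = -6 - c$ ($X{\left(c \right)} = -4 - \left(c + \frac{2 \left(c + c\right)}{c + c}\right) = -4 - \left(c + \frac{2 \cdot 2 c}{2 c}\right) = -4 - \left(c + 2 \cdot 2 c \frac{1}{2 c}\right) = -4 - \left(2 + c\right) = -6 - c$)
$\left(\left(4 + 5\right) X{\left(m \right)}\right)^{4} = \left(\left(4 + 5\right) \left(-6 - - \frac{29}{6}\right)\right)^{4} = \left(9 \left(-6 + \frac{29}{6}\right)\right)^{4} = \left(9 \left(- \frac{7}{6}\right)\right)^{4} = \left(- \frac{21}{2}\right)^{4} = \frac{194481}{16}$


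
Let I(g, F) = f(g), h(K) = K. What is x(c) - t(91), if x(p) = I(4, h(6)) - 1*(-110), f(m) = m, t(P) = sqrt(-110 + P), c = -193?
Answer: 114 - I*sqrt(19) ≈ 114.0 - 4.3589*I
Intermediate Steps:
I(g, F) = g
x(p) = 114 (x(p) = 4 - 1*(-110) = 4 + 110 = 114)
x(c) - t(91) = 114 - sqrt(-110 + 91) = 114 - sqrt(-19) = 114 - I*sqrt(19)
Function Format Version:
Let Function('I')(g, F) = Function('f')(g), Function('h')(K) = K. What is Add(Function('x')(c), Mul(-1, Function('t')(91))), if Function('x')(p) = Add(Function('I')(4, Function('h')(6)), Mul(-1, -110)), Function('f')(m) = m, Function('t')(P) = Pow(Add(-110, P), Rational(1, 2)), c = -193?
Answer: Add(114, Mul(-1, I, Pow(19, Rational(1, 2)))) ≈ Add(114.00, Mul(-4.3589, I))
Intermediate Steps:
Function('I')(g, F) = g
Function('x')(p) = 114 (Function('x')(p) = Add(4, Mul(-1, -110)) = Add(4, 110) = 114)
Add(Function('x')(c), Mul(-1, Function('t')(91))) = Add(114, Mul(-1, Pow(Add(-110, 91), Rational(1, 2)))) = Add(114, Mul(-1, Pow(-19, Rational(1, 2)))) = Add(114, Mul(-1, Mul(I, Pow(19, Rational(1, 2))))) = Add(114, Mul(-1, I, Pow(19, Rational(1, 2))))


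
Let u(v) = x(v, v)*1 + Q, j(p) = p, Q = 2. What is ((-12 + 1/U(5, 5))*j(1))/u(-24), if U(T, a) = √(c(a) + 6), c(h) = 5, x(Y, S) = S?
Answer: 6/11 - √11/242 ≈ 0.53175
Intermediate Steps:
U(T, a) = √11 (U(T, a) = √(5 + 6) = √11)
u(v) = 2 + v (u(v) = v*1 + 2 = v + 2 = 2 + v)
((-12 + 1/U(5, 5))*j(1))/u(-24) = ((-12 + 1/(√11))*1)/(2 - 24) = ((-12 + √11/11)*1)/(-22) = (-12 + √11/11)*(-1/22) = 6/11 - √11/242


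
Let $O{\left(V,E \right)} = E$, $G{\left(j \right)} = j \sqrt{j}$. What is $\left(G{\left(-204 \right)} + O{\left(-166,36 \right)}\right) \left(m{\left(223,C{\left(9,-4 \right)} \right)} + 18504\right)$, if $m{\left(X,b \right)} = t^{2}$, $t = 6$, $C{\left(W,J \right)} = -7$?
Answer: $667440 - 7564320 i \sqrt{51} \approx 6.6744 \cdot 10^{5} - 5.402 \cdot 10^{7} i$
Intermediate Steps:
$G{\left(j \right)} = j^{\frac{3}{2}}$
$m{\left(X,b \right)} = 36$ ($m{\left(X,b \right)} = 6^{2} = 36$)
$\left(G{\left(-204 \right)} + O{\left(-166,36 \right)}\right) \left(m{\left(223,C{\left(9,-4 \right)} \right)} + 18504\right) = \left(\left(-204\right)^{\frac{3}{2}} + 36\right) \left(36 + 18504\right) = \left(- 408 i \sqrt{51} + 36\right) 18540 = \left(36 - 408 i \sqrt{51}\right) 18540 = 667440 - 7564320 i \sqrt{51}$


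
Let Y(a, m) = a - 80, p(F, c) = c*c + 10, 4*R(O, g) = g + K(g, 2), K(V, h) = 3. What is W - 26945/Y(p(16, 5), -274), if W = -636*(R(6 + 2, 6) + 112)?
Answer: -648578/9 ≈ -72064.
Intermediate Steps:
R(O, g) = ¾ + g/4 (R(O, g) = (g + 3)/4 = (3 + g)/4 = ¾ + g/4)
p(F, c) = 10 + c² (p(F, c) = c² + 10 = 10 + c²)
Y(a, m) = -80 + a
W = -72663 (W = -636*((¾ + (¼)*6) + 112) = -636*((¾ + 3/2) + 112) = -636*(9/4 + 112) = -636*457/4 = -72663)
W - 26945/Y(p(16, 5), -274) = -72663 - 26945/(-80 + (10 + 5²)) = -72663 - 26945/(-80 + (10 + 25)) = -72663 - 26945/(-80 + 35) = -72663 - 26945/(-45) = -72663 - 26945*(-1)/45 = -72663 - 1*(-5389/9) = -72663 + 5389/9 = -648578/9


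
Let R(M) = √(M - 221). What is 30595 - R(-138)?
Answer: 30595 - I*√359 ≈ 30595.0 - 18.947*I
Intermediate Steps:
R(M) = √(-221 + M)
30595 - R(-138) = 30595 - √(-221 - 138) = 30595 - √(-359) = 30595 - I*√359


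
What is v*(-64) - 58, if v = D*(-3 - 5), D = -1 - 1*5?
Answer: -3130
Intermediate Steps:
D = -6 (D = -1 - 5 = -6)
v = 48 (v = -6*(-3 - 5) = -6*(-8) = 48)
v*(-64) - 58 = 48*(-64) - 58 = -3072 - 58 = -3130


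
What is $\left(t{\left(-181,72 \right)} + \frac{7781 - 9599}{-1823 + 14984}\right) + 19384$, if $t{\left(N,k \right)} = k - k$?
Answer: $\frac{85037002}{4387} \approx 19384.0$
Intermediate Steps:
$t{\left(N,k \right)} = 0$
$\left(t{\left(-181,72 \right)} + \frac{7781 - 9599}{-1823 + 14984}\right) + 19384 = \left(0 + \frac{7781 - 9599}{-1823 + 14984}\right) + 19384 = \left(0 - \frac{1818}{13161}\right) + 19384 = \left(0 - \frac{606}{4387}\right) + 19384 = - \frac{606}{4387} + 19384 = \frac{85037002}{4387}$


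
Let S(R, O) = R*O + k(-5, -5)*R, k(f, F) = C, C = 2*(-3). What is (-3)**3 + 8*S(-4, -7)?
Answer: 389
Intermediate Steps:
C = -6
k(f, F) = -6
S(R, O) = -6*R + O*R (S(R, O) = R*O - 6*R = O*R - 6*R = -6*R + O*R)
(-3)**3 + 8*S(-4, -7) = (-3)**3 + 8*(-4*(-6 - 7)) = -27 + 8*(-4*(-13)) = -27 + 8*52 = -27 + 416 = 389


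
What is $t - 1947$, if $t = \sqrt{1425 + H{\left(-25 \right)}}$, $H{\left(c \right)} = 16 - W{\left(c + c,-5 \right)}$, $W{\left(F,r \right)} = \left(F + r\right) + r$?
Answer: $-1947 + \sqrt{1501} \approx -1908.3$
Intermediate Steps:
$W{\left(F,r \right)} = F + 2 r$
$H{\left(c \right)} = 26 - 2 c$ ($H{\left(c \right)} = 16 - \left(\left(c + c\right) + 2 \left(-5\right)\right) = 16 - \left(2 c - 10\right) = 16 - \left(-10 + 2 c\right) = 26 - 2 c$)
$t = \sqrt{1501}$ ($t = \sqrt{1425 + \left(26 - -50\right)} = \sqrt{1425 + \left(26 + 50\right)} = \sqrt{1425 + 76} = \sqrt{1501} \approx 38.743$)
$t - 1947 = \sqrt{1501} - 1947 = -1947 + \sqrt{1501}$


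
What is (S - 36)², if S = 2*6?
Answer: 576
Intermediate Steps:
S = 12
(S - 36)² = (12 - 36)² = (-24)² = 576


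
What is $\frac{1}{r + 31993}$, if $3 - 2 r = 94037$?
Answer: $- \frac{1}{15024} \approx -6.656 \cdot 10^{-5}$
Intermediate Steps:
$r = -47017$ ($r = \frac{3}{2} - \frac{94037}{2} = -47017$)
$\frac{1}{r + 31993} = \frac{1}{-47017 + 31993} = \frac{1}{-15024} = - \frac{1}{15024}$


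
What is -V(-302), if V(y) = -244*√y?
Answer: 244*I*√302 ≈ 4240.3*I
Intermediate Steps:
-V(-302) = -(-244)*√(-302) = -(-244)*I*√302 = 244*I*√302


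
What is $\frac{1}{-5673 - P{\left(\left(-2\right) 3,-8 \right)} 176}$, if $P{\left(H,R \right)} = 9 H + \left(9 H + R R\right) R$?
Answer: $\frac{1}{17911} \approx 5.5832 \cdot 10^{-5}$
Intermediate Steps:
$P{\left(H,R \right)} = 9 H + R \left(R^{2} + 9 H\right)$ ($P{\left(H,R \right)} = 9 H + \left(9 H + R^{2}\right) R = 9 H + \left(R^{2} + 9 H\right) R = 9 H + R \left(R^{2} + 9 H\right)$)
$\frac{1}{-5673 - P{\left(\left(-2\right) 3,-8 \right)} 176} = \frac{1}{-5673 - \left(\left(-8\right)^{3} + 9 \left(\left(-2\right) 3\right) + 9 \left(\left(-2\right) 3\right) \left(-8\right)\right) 176} = \frac{1}{-5673 - \left(-512 + 9 \left(-6\right) + 9 \left(-6\right) \left(-8\right)\right) 176} = \frac{1}{-5673 - \left(-512 - 54 + 432\right) 176} = \frac{1}{-5673 - \left(-134\right) 176} = \frac{1}{-5673 - -23584} = \frac{1}{-5673 + 23584} = \frac{1}{17911}$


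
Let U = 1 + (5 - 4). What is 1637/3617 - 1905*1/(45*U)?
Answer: -449537/21702 ≈ -20.714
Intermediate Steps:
U = 2 (U = 1 + 1 = 2)
1637/3617 - 1905*1/(45*U) = 1637/3617 - 1905/((2*3)*15) = 1637*(1/3617) - 1905/(6*15) = 1637/3617 - 1905/90 = 1637/3617 - 1905*1/90 = 1637/3617 - 127/6 = -449537/21702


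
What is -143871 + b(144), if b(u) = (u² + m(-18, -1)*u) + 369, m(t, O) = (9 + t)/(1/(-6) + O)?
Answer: -851586/7 ≈ -1.2166e+5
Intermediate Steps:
m(t, O) = (9 + t)/(-⅙ + O)
b(u) = 369 + u² + 54*u/7 (b(u) = (u² + (6*(9 - 18)/(-1 + 6*(-1)))*u) + 369 = (u² + (6*(-9)/(-1 - 6))*u) + 369 = (u² + (6*(-9)/(-7))*u) + 369 = (u² + (6*(-⅐)*(-9))*u) + 369 = (u² + 54*u/7) + 369 = 369 + u² + 54*u/7)
-143871 + b(144) = -143871 + (369 + 144² + (54/7)*144) = -143871 + (369 + 20736 + 7776/7) = -143871 + 155511/7 = -851586/7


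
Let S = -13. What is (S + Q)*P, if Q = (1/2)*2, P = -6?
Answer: 72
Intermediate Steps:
Q = 1 (Q = (1*(½))*2 = (½)*2 = 1)
(S + Q)*P = (-13 + 1)*(-6) = -12*(-6) = 72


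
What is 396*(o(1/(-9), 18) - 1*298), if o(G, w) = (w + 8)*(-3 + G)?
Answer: -150040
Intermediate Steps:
o(G, w) = (-3 + G)*(8 + w) (o(G, w) = (8 + w)*(-3 + G) = (-3 + G)*(8 + w))
396*(o(1/(-9), 18) - 1*298) = 396*((-24 - 3*18 + 8/(-9) + 18/(-9)) - 1*298) = 396*((-24 - 54 + 8*(-⅑) - ⅑*18) - 298) = 396*((-24 - 54 - 8/9 - 2) - 298) = 396*(-728/9 - 298) = 396*(-3410/9) = -150040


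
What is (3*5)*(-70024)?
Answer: -1050360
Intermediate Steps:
(3*5)*(-70024) = 15*(-70024) = -1050360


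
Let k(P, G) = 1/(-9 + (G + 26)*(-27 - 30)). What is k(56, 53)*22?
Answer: -11/2256 ≈ -0.0048759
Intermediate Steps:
k(P, G) = 1/(-1491 - 57*G) (k(P, G) = 1/(-9 + (26 + G)*(-57)) = 1/(-9 + (-1482 - 57*G)) = 1/(-1491 - 57*G))
k(56, 53)*22 = -1/(1491 + 57*53)*22 = -1/(1491 + 3021)*22 = -1/4512*22 = -11/2256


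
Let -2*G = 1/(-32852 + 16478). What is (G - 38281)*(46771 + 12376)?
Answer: -74148228082489/32748 ≈ -2.2642e+9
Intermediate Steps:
G = 1/32748 (G = -1/(2*(-32852 + 16478)) = -½/(-16374) = -½*(-1/16374) = 1/32748 ≈ 3.0536e-5)
(G - 38281)*(46771 + 12376) = (1/32748 - 38281)*(46771 + 12376) = -1253626187/32748*59147 = -74148228082489/32748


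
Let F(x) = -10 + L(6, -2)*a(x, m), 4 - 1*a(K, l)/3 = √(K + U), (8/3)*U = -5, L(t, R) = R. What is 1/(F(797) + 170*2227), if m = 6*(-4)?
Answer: 757112/286609233023 - 3*√12722/286609233023 ≈ 2.6404e-6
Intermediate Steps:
U = -15/8 (U = (3/8)*(-5) = -15/8 ≈ -1.8750)
m = -24
a(K, l) = 12 - 3*√(-15/8 + K) (a(K, l) = 12 - 3*√(K - 15/8) = 12 - 3*√(-15/8 + K))
F(x) = -34 + 3*√(-30 + 16*x)/2 (F(x) = -10 - 2*(12 - 3*√(-30 + 16*x)/4) = -10 + (-24 + 3*√(-30 + 16*x)/2) = -34 + 3*√(-30 + 16*x)/2)
1/(F(797) + 170*2227) = 1/((-34 + 3*√(-30 + 16*797)/2) + 170*2227) = 1/((-34 + 3*√(-30 + 12752)/2) + 378590) = 1/((-34 + 3*√12722/2) + 378590) = 1/(378556 + 3*√12722/2)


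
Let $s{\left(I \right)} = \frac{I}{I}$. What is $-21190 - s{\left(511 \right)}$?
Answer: $-21191$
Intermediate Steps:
$s{\left(I \right)} = 1$
$-21190 - s{\left(511 \right)} = -21190 - 1 = -21191$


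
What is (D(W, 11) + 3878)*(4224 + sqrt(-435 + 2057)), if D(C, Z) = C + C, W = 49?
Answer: 16794624 + 3976*sqrt(1622) ≈ 1.6955e+7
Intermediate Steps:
D(C, Z) = 2*C
(D(W, 11) + 3878)*(4224 + sqrt(-435 + 2057)) = (2*49 + 3878)*(4224 + sqrt(-435 + 2057)) = (98 + 3878)*(4224 + sqrt(1622)) = 3976*(4224 + sqrt(1622)) = 16794624 + 3976*sqrt(1622)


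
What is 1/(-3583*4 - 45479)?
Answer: -1/59811 ≈ -1.6719e-5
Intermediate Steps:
1/(-3583*4 - 45479) = 1/(-14332 - 45479) = 1/(-59811) = -1/59811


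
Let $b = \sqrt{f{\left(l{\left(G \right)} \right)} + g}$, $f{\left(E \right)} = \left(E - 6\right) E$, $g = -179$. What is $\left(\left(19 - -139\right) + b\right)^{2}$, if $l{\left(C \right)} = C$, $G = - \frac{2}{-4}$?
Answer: $\frac{\left(316 + i \sqrt{727}\right)^{2}}{4} \approx 24782.0 + 4260.1 i$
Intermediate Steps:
$G = \frac{1}{2}$ ($G = \left(-2\right) \left(- \frac{1}{4}\right) = \frac{1}{2} \approx 0.5$)
$f{\left(E \right)} = E \left(-6 + E\right)$ ($f{\left(E \right)} = \left(E - 6\right) E = \left(-6 + E\right) E = E \left(-6 + E\right)$)
$b = \frac{i \sqrt{727}}{2}$ ($b = \sqrt{\frac{-6 + \frac{1}{2}}{2} - 179} = \sqrt{\frac{1}{2} \left(- \frac{11}{2}\right) - 179} = \sqrt{- \frac{11}{4} - 179} = \sqrt{- \frac{727}{4}} = \frac{i \sqrt{727}}{2} \approx 13.481 i$)
$\left(\left(19 - -139\right) + b\right)^{2} = \left(\left(19 - -139\right) + \frac{i \sqrt{727}}{2}\right)^{2} = \left(\left(19 + 139\right) + \frac{i \sqrt{727}}{2}\right)^{2} = \left(158 + \frac{i \sqrt{727}}{2}\right)^{2}$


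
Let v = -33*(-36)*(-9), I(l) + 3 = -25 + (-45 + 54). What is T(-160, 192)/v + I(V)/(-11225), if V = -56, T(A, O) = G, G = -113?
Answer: 1471573/120017700 ≈ 0.012261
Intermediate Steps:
T(A, O) = -113
I(l) = -19 (I(l) = -3 + (-25 + (-45 + 54)) = -3 + (-25 + 9) = -3 - 16 = -19)
v = -10692 (v = 1188*(-9) = -10692)
T(-160, 192)/v + I(V)/(-11225) = -113/(-10692) - 19/(-11225) = -113*(-1/10692) - 19*(-1/11225) = 113/10692 + 19/11225 = 1471573/120017700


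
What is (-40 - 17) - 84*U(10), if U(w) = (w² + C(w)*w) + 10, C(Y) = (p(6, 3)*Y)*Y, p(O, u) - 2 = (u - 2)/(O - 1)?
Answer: -194097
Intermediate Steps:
p(O, u) = 2 + (-2 + u)/(-1 + O) (p(O, u) = 2 + (u - 2)/(O - 1) = 2 + (-2 + u)/(-1 + O))
C(Y) = 11*Y²/5 (C(Y) = (((-4 + 3 + 2*6)/(-1 + 6))*Y)*Y = (((-4 + 3 + 12)/5)*Y)*Y = (((⅕)*11)*Y)*Y = (11*Y/5)*Y = 11*Y²/5)
U(w) = 10 + w² + 11*w³/5 (U(w) = (w² + (11*w²/5)*w) + 10 = (w² + 11*w³/5) + 10 = 10 + w² + 11*w³/5)
(-40 - 17) - 84*U(10) = (-40 - 17) - 84*(10 + 10² + (11/5)*10³) = -57 - 84*(10 + 100 + (11/5)*1000) = -57 - 84*(10 + 100 + 2200) = -57 - 84*2310 = -57 - 194040 = -194097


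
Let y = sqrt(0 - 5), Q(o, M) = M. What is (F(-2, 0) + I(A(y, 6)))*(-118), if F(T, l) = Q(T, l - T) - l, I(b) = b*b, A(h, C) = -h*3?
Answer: 5074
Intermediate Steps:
y = I*sqrt(5) (y = sqrt(-5) = I*sqrt(5) ≈ 2.2361*I)
A(h, C) = -3*h
I(b) = b**2
F(T, l) = -T (F(T, l) = (l - T) - l = -T)
(F(-2, 0) + I(A(y, 6)))*(-118) = (-1*(-2) + (-3*I*sqrt(5))**2)*(-118) = (2 + (-3*I*sqrt(5))**2)*(-118) = (2 - 45)*(-118) = -43*(-118) = 5074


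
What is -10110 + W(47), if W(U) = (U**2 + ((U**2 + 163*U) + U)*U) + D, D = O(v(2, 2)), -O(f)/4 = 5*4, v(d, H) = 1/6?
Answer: 458118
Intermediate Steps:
v(d, H) = 1/6
O(f) = -80 (O(f) = -20*4 = -4*20 = -80)
D = -80
W(U) = -80 + U**2 + U*(U**2 + 164*U) (W(U) = (U**2 + ((U**2 + 163*U) + U)*U) - 80 = (U**2 + (U**2 + 164*U)*U) - 80 = (U**2 + U*(U**2 + 164*U)) - 80 = -80 + U**2 + U*(U**2 + 164*U))
-10110 + W(47) = -10110 + (-80 + 47**3 + 165*47**2) = -10110 + (-80 + 103823 + 165*2209) = -10110 + (-80 + 103823 + 364485) = -10110 + 468228 = 458118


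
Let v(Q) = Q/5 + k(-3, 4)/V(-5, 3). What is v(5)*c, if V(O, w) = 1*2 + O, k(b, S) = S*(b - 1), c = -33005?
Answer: -627095/3 ≈ -2.0903e+5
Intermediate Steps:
k(b, S) = S*(-1 + b)
V(O, w) = 2 + O
v(Q) = 16/3 + Q/5 (v(Q) = Q/5 + (4*(-1 - 3))/(2 - 5) = Q*(⅕) + (4*(-4))/(-3) = Q/5 - 16*(-⅓) = Q/5 + 16/3 = 16/3 + Q/5)
v(5)*c = (16/3 + (⅕)*5)*(-33005) = (16/3 + 1)*(-33005) = (19/3)*(-33005) = -627095/3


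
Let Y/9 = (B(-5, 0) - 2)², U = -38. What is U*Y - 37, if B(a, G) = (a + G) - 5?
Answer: -49285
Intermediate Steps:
B(a, G) = -5 + G + a (B(a, G) = (G + a) - 5 = -5 + G + a)
Y = 1296 (Y = 9*((-5 + 0 - 5) - 2)² = 9*(-10 - 2)² = 9*(-12)² = 9*144 = 1296)
U*Y - 37 = -38*1296 - 37 = -49248 - 37 = -49285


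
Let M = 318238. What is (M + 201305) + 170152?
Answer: 689695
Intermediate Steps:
(M + 201305) + 170152 = (318238 + 201305) + 170152 = 519543 + 170152 = 689695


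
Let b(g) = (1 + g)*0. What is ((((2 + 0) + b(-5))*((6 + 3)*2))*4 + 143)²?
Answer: 82369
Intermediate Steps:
b(g) = 0
((((2 + 0) + b(-5))*((6 + 3)*2))*4 + 143)² = ((((2 + 0) + 0)*((6 + 3)*2))*4 + 143)² = (((2 + 0)*(9*2))*4 + 143)² = ((2*18)*4 + 143)² = (36*4 + 143)² = (144 + 143)² = 287² = 82369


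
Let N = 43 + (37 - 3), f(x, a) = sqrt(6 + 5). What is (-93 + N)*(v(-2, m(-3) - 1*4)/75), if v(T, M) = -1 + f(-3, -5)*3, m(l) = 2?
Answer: 16/75 - 16*sqrt(11)/25 ≈ -1.9093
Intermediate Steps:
f(x, a) = sqrt(11)
N = 77 (N = 43 + 34 = 77)
v(T, M) = -1 + 3*sqrt(11) (v(T, M) = -1 + sqrt(11)*3 = -1 + 3*sqrt(11))
(-93 + N)*(v(-2, m(-3) - 1*4)/75) = (-93 + 77)*((-1 + 3*sqrt(11))/75) = -16*(-1 + 3*sqrt(11))/75 = -16*(-1/75 + sqrt(11)/25) = 16/75 - 16*sqrt(11)/25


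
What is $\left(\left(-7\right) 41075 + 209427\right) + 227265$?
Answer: $149167$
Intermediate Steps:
$\left(\left(-7\right) 41075 + 209427\right) + 227265 = \left(-287525 + 209427\right) + 227265 = -78098 + 227265 = 149167$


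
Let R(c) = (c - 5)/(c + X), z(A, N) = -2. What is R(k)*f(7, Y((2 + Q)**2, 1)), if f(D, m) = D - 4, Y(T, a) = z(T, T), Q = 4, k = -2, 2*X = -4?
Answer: 21/4 ≈ 5.2500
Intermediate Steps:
X = -2 (X = (1/2)*(-4) = -2)
R(c) = (-5 + c)/(-2 + c) (R(c) = (c - 5)/(c - 2) = (-5 + c)/(-2 + c))
Y(T, a) = -2
f(D, m) = -4 + D
R(k)*f(7, Y((2 + Q)**2, 1)) = ((-5 - 2)/(-2 - 2))*(-4 + 7) = (-7/(-4))*3 = -1/4*(-7)*3 = (7/4)*3 = 21/4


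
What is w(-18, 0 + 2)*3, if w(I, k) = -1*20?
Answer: -60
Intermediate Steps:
w(I, k) = -20
w(-18, 0 + 2)*3 = -20*3 = -60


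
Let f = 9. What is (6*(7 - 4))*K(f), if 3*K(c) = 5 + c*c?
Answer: 516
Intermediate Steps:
K(c) = 5/3 + c²/3 (K(c) = (5 + c*c)/3 = (5 + c²)/3 = 5/3 + c²/3)
(6*(7 - 4))*K(f) = (6*(7 - 4))*(5/3 + (⅓)*9²) = (6*3)*(5/3 + (⅓)*81) = 18*(5/3 + 27) = 18*(86/3) = 516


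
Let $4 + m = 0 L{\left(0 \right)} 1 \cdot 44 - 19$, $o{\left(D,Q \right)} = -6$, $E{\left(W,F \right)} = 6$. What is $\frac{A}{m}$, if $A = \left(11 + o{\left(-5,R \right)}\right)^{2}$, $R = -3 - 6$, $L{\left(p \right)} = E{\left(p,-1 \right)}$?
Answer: $- \frac{25}{23} \approx -1.087$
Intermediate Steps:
$L{\left(p \right)} = 6$
$R = -9$ ($R = -3 - 6 = -9$)
$m = -23$ ($m = -4 - \left(19 - 0 \cdot 6 \cdot 1 \cdot 44\right) = -4 - \left(19 - 0 \cdot 1 \cdot 44\right) = -4 + \left(0 \cdot 44 - 19\right) = -4 + \left(0 - 19\right) = -4 - 19 = -23$)
$A = 25$ ($A = \left(11 - 6\right)^{2} = 5^{2} = 25$)
$\frac{A}{m} = \frac{25}{-23} = 25 \left(- \frac{1}{23}\right) = - \frac{25}{23}$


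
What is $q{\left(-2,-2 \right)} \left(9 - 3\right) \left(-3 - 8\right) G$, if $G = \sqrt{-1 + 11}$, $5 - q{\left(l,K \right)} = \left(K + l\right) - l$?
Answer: $- 462 \sqrt{10} \approx -1461.0$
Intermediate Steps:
$q{\left(l,K \right)} = 5 - K$ ($q{\left(l,K \right)} = 5 - \left(\left(K + l\right) - l\right) = 5 - K$)
$G = \sqrt{10} \approx 3.1623$
$q{\left(-2,-2 \right)} \left(9 - 3\right) \left(-3 - 8\right) G = \left(5 - -2\right) \left(9 - 3\right) \left(-3 - 8\right) \sqrt{10} = \left(5 + 2\right) 6 \left(-11\right) \sqrt{10} = 7 \left(-66\right) \sqrt{10} = - 462 \sqrt{10}$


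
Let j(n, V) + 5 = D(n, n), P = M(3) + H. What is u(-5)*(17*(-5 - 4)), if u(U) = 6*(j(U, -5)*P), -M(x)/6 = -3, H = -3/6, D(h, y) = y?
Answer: 160650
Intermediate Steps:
H = -½ (H = -3*⅙ = -½ ≈ -0.50000)
M(x) = 18 (M(x) = -6*(-3) = 18)
P = 35/2 (P = 18 - ½ = 35/2 ≈ 17.500)
j(n, V) = -5 + n
u(U) = -525 + 105*U (u(U) = 6*((-5 + U)*(35/2)) = 6*(-175/2 + 35*U/2) = -525 + 105*U)
u(-5)*(17*(-5 - 4)) = (-525 + 105*(-5))*(17*(-5 - 4)) = (-525 - 525)*(17*(-9)) = -1050*(-153) = 160650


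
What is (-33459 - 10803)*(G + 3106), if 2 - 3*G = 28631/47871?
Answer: -2194062859702/15957 ≈ -1.3750e+8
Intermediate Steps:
G = 67111/143613 (G = 2/3 - 28631/(3*47871) = 2/3 - 1/3*28631/47871 = 2/3 - 28631/143613 = 67111/143613 ≈ 0.46730)
(-33459 - 10803)*(G + 3106) = (-33459 - 10803)*(67111/143613 + 3106) = -44262*446129089/143613 = -2194062859702/15957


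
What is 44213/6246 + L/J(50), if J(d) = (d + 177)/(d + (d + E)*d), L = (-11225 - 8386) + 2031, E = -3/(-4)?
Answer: -284109573149/1417842 ≈ -2.0038e+5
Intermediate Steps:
E = 3/4 (E = -3*(-1/4) = 3/4 ≈ 0.75000)
L = -17580 (L = -19611 + 2031 = -17580)
J(d) = (177 + d)/(d + d*(3/4 + d)) (J(d) = (d + 177)/(d + (d + 3/4)*d) = (177 + d)/(d + (3/4 + d)*d) = (177 + d)/(d + d*(3/4 + d)))
44213/6246 + L/J(50) = 44213/6246 - 17580*25*(7 + 4*50)/(2*(177 + 50)) = 44213*(1/6246) - 17580/(4*(1/50)*227/(7 + 200)) = 44213/6246 - 17580/(4*(1/50)*227/207) = 44213/6246 - 17580/(4*(1/50)*(1/207)*227) = 44213/6246 - 17580/454/5175 = 44213/6246 - 17580*5175/454 = 44213/6246 - 45488250/227 = -284109573149/1417842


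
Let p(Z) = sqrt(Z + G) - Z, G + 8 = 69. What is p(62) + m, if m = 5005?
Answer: 4943 + sqrt(123) ≈ 4954.1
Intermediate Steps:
G = 61 (G = -8 + 69 = 61)
p(Z) = sqrt(61 + Z) - Z (p(Z) = sqrt(Z + 61) - Z = sqrt(61 + Z) - Z)
p(62) + m = (sqrt(61 + 62) - 1*62) + 5005 = (sqrt(123) - 62) + 5005 = (-62 + sqrt(123)) + 5005 = 4943 + sqrt(123)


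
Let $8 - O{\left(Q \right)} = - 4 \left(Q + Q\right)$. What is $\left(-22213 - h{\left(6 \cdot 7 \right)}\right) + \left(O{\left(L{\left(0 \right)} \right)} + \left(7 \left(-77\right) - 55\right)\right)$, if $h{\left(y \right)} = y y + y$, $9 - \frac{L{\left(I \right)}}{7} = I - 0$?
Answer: $-24101$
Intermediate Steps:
$L{\left(I \right)} = 63 - 7 I$ ($L{\left(I \right)} = 63 - 7 \left(I - 0\right) = 63 - 7 \left(I + 0\right) = 63 - 7 I$)
$O{\left(Q \right)} = 8 + 8 Q$ ($O{\left(Q \right)} = 8 - - 4 \left(Q + Q\right) = 8 - - 4 \cdot 2 Q = 8 - - 8 Q = 8 + 8 Q$)
$h{\left(y \right)} = y + y^{2}$ ($h{\left(y \right)} = y^{2} + y = y + y^{2}$)
$\left(-22213 - h{\left(6 \cdot 7 \right)}\right) + \left(O{\left(L{\left(0 \right)} \right)} + \left(7 \left(-77\right) - 55\right)\right) = \left(-22213 - 6 \cdot 7 \left(1 + 6 \cdot 7\right)\right) + \left(\left(8 + 8 \left(63 - 0\right)\right) + \left(7 \left(-77\right) - 55\right)\right) = \left(-22213 - 42 \left(1 + 42\right)\right) + \left(\left(8 + 8 \left(63 + 0\right)\right) - 594\right) = \left(-22213 - 42 \cdot 43\right) + \left(\left(8 + 8 \cdot 63\right) - 594\right) = \left(-22213 - 1806\right) + \left(\left(8 + 504\right) - 594\right) = \left(-22213 - 1806\right) + \left(512 - 594\right) = -24019 - 82 = -24101$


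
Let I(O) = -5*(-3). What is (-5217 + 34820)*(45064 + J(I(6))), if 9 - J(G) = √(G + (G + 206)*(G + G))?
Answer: 1334296019 - 29603*√6645 ≈ 1.3319e+9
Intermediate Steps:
I(O) = 15
J(G) = 9 - √(G + 2*G*(206 + G)) (J(G) = 9 - √(G + (G + 206)*(G + G)) = 9 - √(G + (206 + G)*(2*G)) = 9 - √(G + 2*G*(206 + G)))
(-5217 + 34820)*(45064 + J(I(6))) = (-5217 + 34820)*(45064 + (9 - √(15*(413 + 2*15)))) = 29603*(45064 + (9 - √(15*(413 + 30)))) = 29603*(45064 + (9 - √(15*443))) = 29603*(45064 + (9 - √6645)) = 29603*(45073 - √6645) = 1334296019 - 29603*√6645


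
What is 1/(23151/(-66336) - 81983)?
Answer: -22112/1812815813 ≈ -1.2198e-5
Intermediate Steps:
1/(23151/(-66336) - 81983) = 1/(23151*(-1/66336) - 81983) = 1/(-7717/22112 - 81983) = 1/(-1812815813/22112) = -22112/1812815813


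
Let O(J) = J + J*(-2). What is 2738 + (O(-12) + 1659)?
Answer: 4409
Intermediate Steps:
O(J) = -J (O(J) = J - 2*J = -J)
2738 + (O(-12) + 1659) = 2738 + (-1*(-12) + 1659) = 2738 + (12 + 1659) = 2738 + 1671 = 4409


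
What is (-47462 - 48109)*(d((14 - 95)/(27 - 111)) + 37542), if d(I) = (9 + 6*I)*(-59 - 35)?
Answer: -3455096445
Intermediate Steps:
d(I) = -846 - 564*I (d(I) = (9 + 6*I)*(-94) = -846 - 564*I)
(-47462 - 48109)*(d((14 - 95)/(27 - 111)) + 37542) = (-47462 - 48109)*((-846 - 564*(14 - 95)/(27 - 111)) + 37542) = -95571*((-846 - (-45684)/(-84)) + 37542) = -95571*((-846 - (-45684)*(-1)/84) + 37542) = -95571*((-846 - 564*27/28) + 37542) = -95571*((-846 - 3807/7) + 37542) = -95571*(-9729/7 + 37542) = -95571*253065/7 = -3455096445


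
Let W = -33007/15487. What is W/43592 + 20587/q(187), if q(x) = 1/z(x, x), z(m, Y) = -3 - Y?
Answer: -2640710295908127/675109304 ≈ -3.9115e+6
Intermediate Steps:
q(x) = 1/(-3 - x)
W = -33007/15487 (W = -33007*1/15487 = -33007/15487 ≈ -2.1313)
W/43592 + 20587/q(187) = -33007/15487/43592 + 20587/((-1/(3 + 187))) = -33007/15487*1/43592 + 20587/((-1/190)) = -33007/675109304 + 20587/((-1*1/190)) = -33007/675109304 + 20587/(-1/190) = -33007/675109304 + 20587*(-190) = -33007/675109304 - 3911530 = -2640710295908127/675109304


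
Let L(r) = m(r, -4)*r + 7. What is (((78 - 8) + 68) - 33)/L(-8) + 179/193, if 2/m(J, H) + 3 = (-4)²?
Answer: 18458/965 ≈ 19.127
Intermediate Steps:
m(J, H) = 2/13 (m(J, H) = 2/(-3 + (-4)²) = 2/(-3 + 16) = 2/13)
L(r) = 7 + 2*r/13 (L(r) = 2*r/13 + 7 = 7 + 2*r/13)
(((78 - 8) + 68) - 33)/L(-8) + 179/193 = (((78 - 8) + 68) - 33)/(7 + (2/13)*(-8)) + 179/193 = ((70 + 68) - 33)/(7 - 16/13) + 179*(1/193) = (138 - 33)/(75/13) + 179/193 = 105*(13/75) + 179/193 = 91/5 + 179/193 = 18458/965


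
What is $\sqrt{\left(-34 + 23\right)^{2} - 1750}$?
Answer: $3 i \sqrt{181} \approx 40.361 i$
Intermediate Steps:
$\sqrt{\left(-34 + 23\right)^{2} - 1750} = \sqrt{\left(-11\right)^{2} - 1750} = \sqrt{121 - 1750} = \sqrt{-1629} = 3 i \sqrt{181}$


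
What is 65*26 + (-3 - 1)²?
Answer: 1706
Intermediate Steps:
65*26 + (-3 - 1)² = 1690 + (-4)² = 1690 + 16 = 1706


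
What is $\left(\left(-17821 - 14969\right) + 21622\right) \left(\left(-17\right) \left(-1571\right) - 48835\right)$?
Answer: $247125504$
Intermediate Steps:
$\left(\left(-17821 - 14969\right) + 21622\right) \left(\left(-17\right) \left(-1571\right) - 48835\right) = \left(-32790 + 21622\right) \left(26707 - 48835\right) = \left(-11168\right) \left(-22128\right) = 247125504$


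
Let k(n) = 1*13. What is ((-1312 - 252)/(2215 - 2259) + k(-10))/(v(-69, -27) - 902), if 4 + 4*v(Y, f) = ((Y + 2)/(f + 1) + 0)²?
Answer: -1443936/26809453 ≈ -0.053859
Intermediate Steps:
k(n) = 13
v(Y, f) = -1 + (2 + Y)²/(4*(1 + f)²) (v(Y, f) = -1 + ((Y + 2)/(f + 1) + 0)²/4 = -1 + ((2 + Y)/(1 + f) + 0)²/4 = -1 + ((2 + Y)/(1 + f))²/4 = -1 + ((2 + Y)²/(1 + f)²)/4 = -1 + (2 + Y)²/(4*(1 + f)²))
((-1312 - 252)/(2215 - 2259) + k(-10))/(v(-69, -27) - 902) = ((-1312 - 252)/(2215 - 2259) + 13)/((-1 + (2 - 69)²/(4*(1 - 27)²)) - 902) = (-1564/(-44) + 13)/((-1 + (¼)*(-67)²/(-26)²) - 902) = (-1564*(-1/44) + 13)/((-1 + (¼)*(1/676)*4489) - 902) = (391/11 + 13)/((-1 + 4489/2704) - 902) = 534/(11*(1785/2704 - 902)) = 534/(11*(-2437223/2704)) = (534/11)*(-2704/2437223) = -1443936/26809453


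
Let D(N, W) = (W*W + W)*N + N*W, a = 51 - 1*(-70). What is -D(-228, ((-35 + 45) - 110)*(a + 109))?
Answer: 120601512000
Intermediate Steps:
a = 121 (a = 51 + 70 = 121)
D(N, W) = N*W + N*(W + W**2) (D(N, W) = (W**2 + W)*N + N*W = (W + W**2)*N + N*W = N*(W + W**2) + N*W = N*W + N*(W + W**2))
-D(-228, ((-35 + 45) - 110)*(a + 109)) = -(-228)*((-35 + 45) - 110)*(121 + 109)*(2 + ((-35 + 45) - 110)*(121 + 109)) = -(-228)*(10 - 110)*230*(2 + (10 - 110)*230) = -(-228)*(-100*230)*(2 - 100*230) = -(-228)*(-23000)*(2 - 23000) = -(-228)*(-23000)*(-22998) = -1*(-120601512000) = 120601512000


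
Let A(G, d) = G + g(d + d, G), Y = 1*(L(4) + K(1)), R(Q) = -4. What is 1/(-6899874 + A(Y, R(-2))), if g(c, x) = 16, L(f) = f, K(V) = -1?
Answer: -1/6899855 ≈ -1.4493e-7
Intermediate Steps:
Y = 3 (Y = 1*(4 - 1) = 1*3 = 3)
A(G, d) = 16 + G (A(G, d) = G + 16 = 16 + G)
1/(-6899874 + A(Y, R(-2))) = 1/(-6899874 + (16 + 3)) = 1/(-6899874 + 19) = 1/(-6899855) = -1/6899855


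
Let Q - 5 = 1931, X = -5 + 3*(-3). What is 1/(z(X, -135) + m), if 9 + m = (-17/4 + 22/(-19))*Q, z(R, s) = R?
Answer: -19/199361 ≈ -9.5304e-5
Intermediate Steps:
X = -14 (X = -5 - 9 = -14)
Q = 1936 (Q = 5 + 1931 = 1936)
m = -199095/19 (m = -9 + (-17/4 + 22/(-19))*1936 = -9 + (-17*1/4 + 22*(-1/19))*1936 = -9 + (-17/4 - 22/19)*1936 = -9 - 411/76*1936 = -9 - 198924/19 = -199095/19 ≈ -10479.)
1/(z(X, -135) + m) = 1/(-14 - 199095/19) = 1/(-199361/19) = -19/199361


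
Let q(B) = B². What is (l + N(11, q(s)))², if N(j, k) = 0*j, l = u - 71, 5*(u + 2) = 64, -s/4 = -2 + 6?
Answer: 90601/25 ≈ 3624.0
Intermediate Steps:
s = -16 (s = -4*(-2 + 6) = -4*4 = -16)
u = 54/5 (u = -2 + (⅕)*64 = -2 + 64/5 = 54/5 ≈ 10.800)
l = -301/5 (l = 54/5 - 71 = -301/5 ≈ -60.200)
N(j, k) = 0
(l + N(11, q(s)))² = (-301/5 + 0)² = (-301/5)² = 90601/25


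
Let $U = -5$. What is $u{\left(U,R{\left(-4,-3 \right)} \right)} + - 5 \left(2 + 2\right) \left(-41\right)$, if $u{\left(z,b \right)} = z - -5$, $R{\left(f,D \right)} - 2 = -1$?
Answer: $820$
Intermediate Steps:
$R{\left(f,D \right)} = 1$ ($R{\left(f,D \right)} = 2 - 1 = 1$)
$u{\left(z,b \right)} = 5 + z$ ($u{\left(z,b \right)} = z + 5 = 5 + z$)
$u{\left(U,R{\left(-4,-3 \right)} \right)} + - 5 \left(2 + 2\right) \left(-41\right) = \left(5 - 5\right) + - 5 \left(2 + 2\right) \left(-41\right) = 0 + \left(-5\right) 4 \left(-41\right) = 0 - -820 = 0 + 820 = 820$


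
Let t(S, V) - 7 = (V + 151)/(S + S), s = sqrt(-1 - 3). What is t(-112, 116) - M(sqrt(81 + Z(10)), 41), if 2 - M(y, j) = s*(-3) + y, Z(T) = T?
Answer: 853/224 + sqrt(91) - 6*I ≈ 13.347 - 6.0*I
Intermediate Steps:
s = 2*I (s = sqrt(-4) = 2*I ≈ 2.0*I)
t(S, V) = 7 + (151 + V)/(2*S) (t(S, V) = 7 + (V + 151)/(S + S) = 7 + (151 + V)/((2*S)) = 7 + (151 + V)*(1/(2*S)) = 7 + (151 + V)/(2*S))
M(y, j) = 2 - y + 6*I (M(y, j) = 2 - ((2*I)*(-3) + y) = 2 - (-6*I + y) = 2 - (y - 6*I) = 2 + (-y + 6*I) = 2 - y + 6*I)
t(-112, 116) - M(sqrt(81 + Z(10)), 41) = (1/2)*(151 + 116 + 14*(-112))/(-112) - (2 - sqrt(81 + 10) + 6*I) = (1/2)*(-1/112)*(151 + 116 - 1568) - (2 - sqrt(91) + 6*I) = (1/2)*(-1/112)*(-1301) + (-2 + sqrt(91) - 6*I) = 1301/224 + (-2 + sqrt(91) - 6*I) = 853/224 + sqrt(91) - 6*I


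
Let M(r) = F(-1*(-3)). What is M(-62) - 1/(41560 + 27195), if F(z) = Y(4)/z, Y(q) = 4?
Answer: 275017/206265 ≈ 1.3333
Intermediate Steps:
F(z) = 4/z
M(r) = 4/3 (M(r) = 4/((-1*(-3))) = 4/3)
M(-62) - 1/(41560 + 27195) = 4/3 - 1/(41560 + 27195) = 4/3 - 1/68755 = 275017/206265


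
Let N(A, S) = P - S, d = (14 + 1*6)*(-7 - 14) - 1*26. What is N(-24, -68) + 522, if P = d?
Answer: 144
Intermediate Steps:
d = -446 (d = (14 + 6)*(-21) - 26 = 20*(-21) - 26 = -420 - 26 = -446)
P = -446
N(A, S) = -446 - S
N(-24, -68) + 522 = (-446 - 1*(-68)) + 522 = (-446 + 68) + 522 = -378 + 522 = 144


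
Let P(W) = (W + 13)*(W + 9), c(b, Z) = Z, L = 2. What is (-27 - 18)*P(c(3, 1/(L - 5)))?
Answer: -4940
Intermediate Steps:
P(W) = (9 + W)*(13 + W) (P(W) = (13 + W)*(9 + W) = (9 + W)*(13 + W))
(-27 - 18)*P(c(3, 1/(L - 5))) = (-27 - 18)*(117 + (1/(2 - 5))² + 22/(2 - 5)) = -45*(117 + (1/(-3))² + 22/(-3)) = -45*(117 + (-⅓)² + 22*(-⅓)) = -45*(117 + ⅑ - 22/3) = -45*988/9 = -4940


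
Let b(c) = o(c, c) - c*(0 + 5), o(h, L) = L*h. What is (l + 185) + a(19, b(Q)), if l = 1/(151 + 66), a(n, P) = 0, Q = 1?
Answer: 40146/217 ≈ 185.00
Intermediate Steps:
b(c) = c² - 5*c (b(c) = c*c - c*(0 + 5) = c² - c*5 = c² - 5*c)
l = 1/217 ≈ 0.0046083
(l + 185) + a(19, b(Q)) = (1/217 + 185) + 0 = 40146/217 + 0 = 40146/217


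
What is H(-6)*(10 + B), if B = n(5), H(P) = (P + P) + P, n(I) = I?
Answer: -270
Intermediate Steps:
H(P) = 3*P (H(P) = 2*P + P = 3*P)
B = 5
H(-6)*(10 + B) = (3*(-6))*(10 + 5) = -18*15 = -270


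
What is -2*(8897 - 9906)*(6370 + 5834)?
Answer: 24627672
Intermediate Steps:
-2*(8897 - 9906)*(6370 + 5834) = -(-2018)*12204 = -2*(-12313836) = 24627672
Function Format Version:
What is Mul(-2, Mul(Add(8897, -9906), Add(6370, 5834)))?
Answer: 24627672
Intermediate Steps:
Mul(-2, Mul(Add(8897, -9906), Add(6370, 5834))) = Mul(-2, Mul(-1009, 12204)) = Mul(-2, -12313836) = 24627672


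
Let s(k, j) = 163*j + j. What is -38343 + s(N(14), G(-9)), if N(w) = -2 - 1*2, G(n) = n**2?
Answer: -25059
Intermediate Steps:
N(w) = -4 (N(w) = -2 - 2 = -4)
s(k, j) = 164*j
-38343 + s(N(14), G(-9)) = -38343 + 164*(-9)**2 = -38343 + 164*81 = -38343 + 13284 = -25059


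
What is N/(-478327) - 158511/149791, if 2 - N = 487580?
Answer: -2785294899/71649079657 ≈ -0.038874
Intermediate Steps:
N = -487578 (N = 2 - 1*487580 = 2 - 487580 = -487578)
N/(-478327) - 158511/149791 = -487578/(-478327) - 158511/149791 = -487578*(-1/478327) - 158511*1/149791 = 487578/478327 - 158511/149791 = -2785294899/71649079657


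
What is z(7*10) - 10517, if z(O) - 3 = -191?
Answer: -10705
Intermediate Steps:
z(O) = -188 (z(O) = 3 - 191 = -188)
z(7*10) - 10517 = -188 - 10517 = -10705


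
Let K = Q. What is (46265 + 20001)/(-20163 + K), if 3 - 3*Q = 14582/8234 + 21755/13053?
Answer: -53377263/16241414 ≈ -3.2865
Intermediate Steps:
Q = -235/1611 (Q = 1 - (14582/8234 + 21755/13053)/3 = 1 - (14582*(1/8234) + 21755*(1/13053))/3 = 1 - (317/179 + 5/3)/3 = 1 - ⅓*1846/537 = 1 - 1846/1611 = -235/1611 ≈ -0.14587)
K = -235/1611 ≈ -0.14587
(46265 + 20001)/(-20163 + K) = (46265 + 20001)/(-20163 - 235/1611) = 66266/(-32482828/1611) = 66266*(-1611/32482828) = -53377263/16241414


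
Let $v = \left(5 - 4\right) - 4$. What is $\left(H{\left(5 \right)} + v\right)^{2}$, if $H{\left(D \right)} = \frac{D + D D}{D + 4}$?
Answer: $\frac{1}{9} \approx 0.11111$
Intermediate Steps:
$H{\left(D \right)} = \frac{D + D^{2}}{4 + D}$
$v = -3$ ($v = 1 - 4 = -3$)
$\left(H{\left(5 \right)} + v\right)^{2} = \left(\frac{5 \left(1 + 5\right)}{4 + 5} - 3\right)^{2} = \left(5 \cdot \frac{1}{9} \cdot 6 - 3\right)^{2} = \left(\frac{10}{3} - 3\right)^{2} = \left(\frac{1}{3}\right)^{2} = \frac{1}{9}$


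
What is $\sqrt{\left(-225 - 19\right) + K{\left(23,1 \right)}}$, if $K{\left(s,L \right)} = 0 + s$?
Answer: $i \sqrt{221} \approx 14.866 i$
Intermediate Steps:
$K{\left(s,L \right)} = s$
$\sqrt{\left(-225 - 19\right) + K{\left(23,1 \right)}} = \sqrt{\left(-225 - 19\right) + 23} = \sqrt{-244 + 23} = \sqrt{-221} = i \sqrt{221}$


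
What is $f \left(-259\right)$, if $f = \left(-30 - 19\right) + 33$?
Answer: $4144$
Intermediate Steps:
$f = -16$ ($f = -49 + 33 = -16$)
$f \left(-259\right) = \left(-16\right) \left(-259\right) = 4144$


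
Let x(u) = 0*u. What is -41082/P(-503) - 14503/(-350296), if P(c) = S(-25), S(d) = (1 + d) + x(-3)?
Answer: 599633681/350296 ≈ 1711.8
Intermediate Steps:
x(u) = 0
S(d) = 1 + d (S(d) = (1 + d) + 0 = 1 + d)
P(c) = -24 (P(c) = 1 - 25 = -24)
-41082/P(-503) - 14503/(-350296) = -41082/(-24) - 14503/(-350296) = -41082*(-1/24) - 14503*(-1/350296) = 6847/4 + 14503/350296 = 599633681/350296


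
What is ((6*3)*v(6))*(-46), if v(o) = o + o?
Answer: -9936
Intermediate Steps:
v(o) = 2*o
((6*3)*v(6))*(-46) = ((6*3)*(2*6))*(-46) = (18*12)*(-46) = 216*(-46) = -9936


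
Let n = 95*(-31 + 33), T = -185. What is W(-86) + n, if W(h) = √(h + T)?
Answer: 190 + I*√271 ≈ 190.0 + 16.462*I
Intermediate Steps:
W(h) = √(-185 + h) (W(h) = √(h - 185) = √(-185 + h))
n = 190 (n = 95*2 = 190)
W(-86) + n = √(-185 - 86) + 190 = √(-271) + 190 = I*√271 + 190 = 190 + I*√271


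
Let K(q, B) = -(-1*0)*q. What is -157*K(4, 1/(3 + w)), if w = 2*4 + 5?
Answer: 0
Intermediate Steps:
w = 13 (w = 8 + 5 = 13)
K(q, B) = 0 (K(q, B) = -0*q = -1*0 = 0)
-157*K(4, 1/(3 + w)) = -157*0 = 0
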